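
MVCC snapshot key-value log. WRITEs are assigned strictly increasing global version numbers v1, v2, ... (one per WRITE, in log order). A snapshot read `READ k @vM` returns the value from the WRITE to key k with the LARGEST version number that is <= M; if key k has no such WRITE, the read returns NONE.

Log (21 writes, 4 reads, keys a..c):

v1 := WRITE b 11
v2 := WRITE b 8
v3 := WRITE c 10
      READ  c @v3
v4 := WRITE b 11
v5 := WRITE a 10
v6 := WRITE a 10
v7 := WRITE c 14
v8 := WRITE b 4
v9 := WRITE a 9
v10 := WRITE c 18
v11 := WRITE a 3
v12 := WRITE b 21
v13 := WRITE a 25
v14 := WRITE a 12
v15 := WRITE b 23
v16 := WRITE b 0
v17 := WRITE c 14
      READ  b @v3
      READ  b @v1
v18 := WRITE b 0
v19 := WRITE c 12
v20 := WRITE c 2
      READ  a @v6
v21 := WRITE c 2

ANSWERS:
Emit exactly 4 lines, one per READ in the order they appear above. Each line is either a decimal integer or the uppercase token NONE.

Answer: 10
8
11
10

Derivation:
v1: WRITE b=11  (b history now [(1, 11)])
v2: WRITE b=8  (b history now [(1, 11), (2, 8)])
v3: WRITE c=10  (c history now [(3, 10)])
READ c @v3: history=[(3, 10)] -> pick v3 -> 10
v4: WRITE b=11  (b history now [(1, 11), (2, 8), (4, 11)])
v5: WRITE a=10  (a history now [(5, 10)])
v6: WRITE a=10  (a history now [(5, 10), (6, 10)])
v7: WRITE c=14  (c history now [(3, 10), (7, 14)])
v8: WRITE b=4  (b history now [(1, 11), (2, 8), (4, 11), (8, 4)])
v9: WRITE a=9  (a history now [(5, 10), (6, 10), (9, 9)])
v10: WRITE c=18  (c history now [(3, 10), (7, 14), (10, 18)])
v11: WRITE a=3  (a history now [(5, 10), (6, 10), (9, 9), (11, 3)])
v12: WRITE b=21  (b history now [(1, 11), (2, 8), (4, 11), (8, 4), (12, 21)])
v13: WRITE a=25  (a history now [(5, 10), (6, 10), (9, 9), (11, 3), (13, 25)])
v14: WRITE a=12  (a history now [(5, 10), (6, 10), (9, 9), (11, 3), (13, 25), (14, 12)])
v15: WRITE b=23  (b history now [(1, 11), (2, 8), (4, 11), (8, 4), (12, 21), (15, 23)])
v16: WRITE b=0  (b history now [(1, 11), (2, 8), (4, 11), (8, 4), (12, 21), (15, 23), (16, 0)])
v17: WRITE c=14  (c history now [(3, 10), (7, 14), (10, 18), (17, 14)])
READ b @v3: history=[(1, 11), (2, 8), (4, 11), (8, 4), (12, 21), (15, 23), (16, 0)] -> pick v2 -> 8
READ b @v1: history=[(1, 11), (2, 8), (4, 11), (8, 4), (12, 21), (15, 23), (16, 0)] -> pick v1 -> 11
v18: WRITE b=0  (b history now [(1, 11), (2, 8), (4, 11), (8, 4), (12, 21), (15, 23), (16, 0), (18, 0)])
v19: WRITE c=12  (c history now [(3, 10), (7, 14), (10, 18), (17, 14), (19, 12)])
v20: WRITE c=2  (c history now [(3, 10), (7, 14), (10, 18), (17, 14), (19, 12), (20, 2)])
READ a @v6: history=[(5, 10), (6, 10), (9, 9), (11, 3), (13, 25), (14, 12)] -> pick v6 -> 10
v21: WRITE c=2  (c history now [(3, 10), (7, 14), (10, 18), (17, 14), (19, 12), (20, 2), (21, 2)])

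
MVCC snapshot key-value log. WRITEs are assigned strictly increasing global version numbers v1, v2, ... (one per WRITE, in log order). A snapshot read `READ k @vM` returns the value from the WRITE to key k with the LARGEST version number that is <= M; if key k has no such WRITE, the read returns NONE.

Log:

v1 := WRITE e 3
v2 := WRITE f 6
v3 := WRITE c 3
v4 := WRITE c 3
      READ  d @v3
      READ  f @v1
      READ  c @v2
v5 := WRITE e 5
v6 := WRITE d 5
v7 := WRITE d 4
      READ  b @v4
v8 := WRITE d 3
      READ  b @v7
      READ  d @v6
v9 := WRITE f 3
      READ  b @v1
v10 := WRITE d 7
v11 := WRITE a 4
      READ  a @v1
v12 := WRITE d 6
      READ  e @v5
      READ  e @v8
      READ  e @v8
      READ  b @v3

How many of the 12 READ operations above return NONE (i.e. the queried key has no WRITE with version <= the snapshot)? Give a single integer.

v1: WRITE e=3  (e history now [(1, 3)])
v2: WRITE f=6  (f history now [(2, 6)])
v3: WRITE c=3  (c history now [(3, 3)])
v4: WRITE c=3  (c history now [(3, 3), (4, 3)])
READ d @v3: history=[] -> no version <= 3 -> NONE
READ f @v1: history=[(2, 6)] -> no version <= 1 -> NONE
READ c @v2: history=[(3, 3), (4, 3)] -> no version <= 2 -> NONE
v5: WRITE e=5  (e history now [(1, 3), (5, 5)])
v6: WRITE d=5  (d history now [(6, 5)])
v7: WRITE d=4  (d history now [(6, 5), (7, 4)])
READ b @v4: history=[] -> no version <= 4 -> NONE
v8: WRITE d=3  (d history now [(6, 5), (7, 4), (8, 3)])
READ b @v7: history=[] -> no version <= 7 -> NONE
READ d @v6: history=[(6, 5), (7, 4), (8, 3)] -> pick v6 -> 5
v9: WRITE f=3  (f history now [(2, 6), (9, 3)])
READ b @v1: history=[] -> no version <= 1 -> NONE
v10: WRITE d=7  (d history now [(6, 5), (7, 4), (8, 3), (10, 7)])
v11: WRITE a=4  (a history now [(11, 4)])
READ a @v1: history=[(11, 4)] -> no version <= 1 -> NONE
v12: WRITE d=6  (d history now [(6, 5), (7, 4), (8, 3), (10, 7), (12, 6)])
READ e @v5: history=[(1, 3), (5, 5)] -> pick v5 -> 5
READ e @v8: history=[(1, 3), (5, 5)] -> pick v5 -> 5
READ e @v8: history=[(1, 3), (5, 5)] -> pick v5 -> 5
READ b @v3: history=[] -> no version <= 3 -> NONE
Read results in order: ['NONE', 'NONE', 'NONE', 'NONE', 'NONE', '5', 'NONE', 'NONE', '5', '5', '5', 'NONE']
NONE count = 8

Answer: 8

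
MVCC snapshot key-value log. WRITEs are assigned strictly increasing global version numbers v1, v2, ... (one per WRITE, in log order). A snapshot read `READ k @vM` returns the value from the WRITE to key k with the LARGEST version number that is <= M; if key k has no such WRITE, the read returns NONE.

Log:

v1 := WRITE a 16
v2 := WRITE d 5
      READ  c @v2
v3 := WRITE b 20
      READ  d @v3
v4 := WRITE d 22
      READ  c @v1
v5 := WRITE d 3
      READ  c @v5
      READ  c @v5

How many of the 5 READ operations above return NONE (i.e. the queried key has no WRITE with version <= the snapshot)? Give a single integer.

Answer: 4

Derivation:
v1: WRITE a=16  (a history now [(1, 16)])
v2: WRITE d=5  (d history now [(2, 5)])
READ c @v2: history=[] -> no version <= 2 -> NONE
v3: WRITE b=20  (b history now [(3, 20)])
READ d @v3: history=[(2, 5)] -> pick v2 -> 5
v4: WRITE d=22  (d history now [(2, 5), (4, 22)])
READ c @v1: history=[] -> no version <= 1 -> NONE
v5: WRITE d=3  (d history now [(2, 5), (4, 22), (5, 3)])
READ c @v5: history=[] -> no version <= 5 -> NONE
READ c @v5: history=[] -> no version <= 5 -> NONE
Read results in order: ['NONE', '5', 'NONE', 'NONE', 'NONE']
NONE count = 4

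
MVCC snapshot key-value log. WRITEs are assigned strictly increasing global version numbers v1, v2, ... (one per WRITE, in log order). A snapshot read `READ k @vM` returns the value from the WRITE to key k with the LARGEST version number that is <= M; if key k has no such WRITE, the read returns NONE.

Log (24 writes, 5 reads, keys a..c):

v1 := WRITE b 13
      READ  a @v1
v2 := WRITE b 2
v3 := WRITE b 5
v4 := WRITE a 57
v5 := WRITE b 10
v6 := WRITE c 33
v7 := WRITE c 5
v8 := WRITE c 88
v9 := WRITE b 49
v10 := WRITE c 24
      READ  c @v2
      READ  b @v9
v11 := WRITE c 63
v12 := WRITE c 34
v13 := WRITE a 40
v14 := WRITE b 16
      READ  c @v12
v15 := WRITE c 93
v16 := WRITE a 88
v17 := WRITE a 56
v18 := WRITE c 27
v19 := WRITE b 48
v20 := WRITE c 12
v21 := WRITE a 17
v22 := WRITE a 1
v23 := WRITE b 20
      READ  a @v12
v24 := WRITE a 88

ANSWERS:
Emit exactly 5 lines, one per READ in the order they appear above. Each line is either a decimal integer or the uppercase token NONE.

v1: WRITE b=13  (b history now [(1, 13)])
READ a @v1: history=[] -> no version <= 1 -> NONE
v2: WRITE b=2  (b history now [(1, 13), (2, 2)])
v3: WRITE b=5  (b history now [(1, 13), (2, 2), (3, 5)])
v4: WRITE a=57  (a history now [(4, 57)])
v5: WRITE b=10  (b history now [(1, 13), (2, 2), (3, 5), (5, 10)])
v6: WRITE c=33  (c history now [(6, 33)])
v7: WRITE c=5  (c history now [(6, 33), (7, 5)])
v8: WRITE c=88  (c history now [(6, 33), (7, 5), (8, 88)])
v9: WRITE b=49  (b history now [(1, 13), (2, 2), (3, 5), (5, 10), (9, 49)])
v10: WRITE c=24  (c history now [(6, 33), (7, 5), (8, 88), (10, 24)])
READ c @v2: history=[(6, 33), (7, 5), (8, 88), (10, 24)] -> no version <= 2 -> NONE
READ b @v9: history=[(1, 13), (2, 2), (3, 5), (5, 10), (9, 49)] -> pick v9 -> 49
v11: WRITE c=63  (c history now [(6, 33), (7, 5), (8, 88), (10, 24), (11, 63)])
v12: WRITE c=34  (c history now [(6, 33), (7, 5), (8, 88), (10, 24), (11, 63), (12, 34)])
v13: WRITE a=40  (a history now [(4, 57), (13, 40)])
v14: WRITE b=16  (b history now [(1, 13), (2, 2), (3, 5), (5, 10), (9, 49), (14, 16)])
READ c @v12: history=[(6, 33), (7, 5), (8, 88), (10, 24), (11, 63), (12, 34)] -> pick v12 -> 34
v15: WRITE c=93  (c history now [(6, 33), (7, 5), (8, 88), (10, 24), (11, 63), (12, 34), (15, 93)])
v16: WRITE a=88  (a history now [(4, 57), (13, 40), (16, 88)])
v17: WRITE a=56  (a history now [(4, 57), (13, 40), (16, 88), (17, 56)])
v18: WRITE c=27  (c history now [(6, 33), (7, 5), (8, 88), (10, 24), (11, 63), (12, 34), (15, 93), (18, 27)])
v19: WRITE b=48  (b history now [(1, 13), (2, 2), (3, 5), (5, 10), (9, 49), (14, 16), (19, 48)])
v20: WRITE c=12  (c history now [(6, 33), (7, 5), (8, 88), (10, 24), (11, 63), (12, 34), (15, 93), (18, 27), (20, 12)])
v21: WRITE a=17  (a history now [(4, 57), (13, 40), (16, 88), (17, 56), (21, 17)])
v22: WRITE a=1  (a history now [(4, 57), (13, 40), (16, 88), (17, 56), (21, 17), (22, 1)])
v23: WRITE b=20  (b history now [(1, 13), (2, 2), (3, 5), (5, 10), (9, 49), (14, 16), (19, 48), (23, 20)])
READ a @v12: history=[(4, 57), (13, 40), (16, 88), (17, 56), (21, 17), (22, 1)] -> pick v4 -> 57
v24: WRITE a=88  (a history now [(4, 57), (13, 40), (16, 88), (17, 56), (21, 17), (22, 1), (24, 88)])

Answer: NONE
NONE
49
34
57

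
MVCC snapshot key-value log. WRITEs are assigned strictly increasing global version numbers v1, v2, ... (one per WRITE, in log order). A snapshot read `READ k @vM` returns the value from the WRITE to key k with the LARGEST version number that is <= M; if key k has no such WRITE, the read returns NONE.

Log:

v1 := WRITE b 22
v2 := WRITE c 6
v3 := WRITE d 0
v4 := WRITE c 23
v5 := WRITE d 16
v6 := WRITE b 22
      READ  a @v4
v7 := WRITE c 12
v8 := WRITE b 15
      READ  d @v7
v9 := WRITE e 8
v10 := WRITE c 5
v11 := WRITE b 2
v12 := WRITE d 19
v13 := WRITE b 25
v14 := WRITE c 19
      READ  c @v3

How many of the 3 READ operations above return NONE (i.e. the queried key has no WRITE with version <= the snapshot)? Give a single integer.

v1: WRITE b=22  (b history now [(1, 22)])
v2: WRITE c=6  (c history now [(2, 6)])
v3: WRITE d=0  (d history now [(3, 0)])
v4: WRITE c=23  (c history now [(2, 6), (4, 23)])
v5: WRITE d=16  (d history now [(3, 0), (5, 16)])
v6: WRITE b=22  (b history now [(1, 22), (6, 22)])
READ a @v4: history=[] -> no version <= 4 -> NONE
v7: WRITE c=12  (c history now [(2, 6), (4, 23), (7, 12)])
v8: WRITE b=15  (b history now [(1, 22), (6, 22), (8, 15)])
READ d @v7: history=[(3, 0), (5, 16)] -> pick v5 -> 16
v9: WRITE e=8  (e history now [(9, 8)])
v10: WRITE c=5  (c history now [(2, 6), (4, 23), (7, 12), (10, 5)])
v11: WRITE b=2  (b history now [(1, 22), (6, 22), (8, 15), (11, 2)])
v12: WRITE d=19  (d history now [(3, 0), (5, 16), (12, 19)])
v13: WRITE b=25  (b history now [(1, 22), (6, 22), (8, 15), (11, 2), (13, 25)])
v14: WRITE c=19  (c history now [(2, 6), (4, 23), (7, 12), (10, 5), (14, 19)])
READ c @v3: history=[(2, 6), (4, 23), (7, 12), (10, 5), (14, 19)] -> pick v2 -> 6
Read results in order: ['NONE', '16', '6']
NONE count = 1

Answer: 1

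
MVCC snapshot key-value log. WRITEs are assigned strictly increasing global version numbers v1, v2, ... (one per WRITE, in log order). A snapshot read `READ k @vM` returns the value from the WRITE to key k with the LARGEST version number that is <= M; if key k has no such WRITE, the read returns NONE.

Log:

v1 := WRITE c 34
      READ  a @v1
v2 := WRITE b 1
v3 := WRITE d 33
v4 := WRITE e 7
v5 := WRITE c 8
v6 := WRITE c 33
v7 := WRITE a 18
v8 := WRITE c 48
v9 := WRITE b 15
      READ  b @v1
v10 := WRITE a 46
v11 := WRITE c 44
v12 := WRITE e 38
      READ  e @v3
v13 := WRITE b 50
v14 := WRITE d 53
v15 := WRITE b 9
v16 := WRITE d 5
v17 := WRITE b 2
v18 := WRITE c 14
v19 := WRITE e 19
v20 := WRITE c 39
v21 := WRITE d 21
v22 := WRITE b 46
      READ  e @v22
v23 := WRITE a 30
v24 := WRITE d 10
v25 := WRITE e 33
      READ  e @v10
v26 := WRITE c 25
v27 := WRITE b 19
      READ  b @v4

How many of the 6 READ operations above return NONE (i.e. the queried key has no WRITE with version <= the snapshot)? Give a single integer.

Answer: 3

Derivation:
v1: WRITE c=34  (c history now [(1, 34)])
READ a @v1: history=[] -> no version <= 1 -> NONE
v2: WRITE b=1  (b history now [(2, 1)])
v3: WRITE d=33  (d history now [(3, 33)])
v4: WRITE e=7  (e history now [(4, 7)])
v5: WRITE c=8  (c history now [(1, 34), (5, 8)])
v6: WRITE c=33  (c history now [(1, 34), (5, 8), (6, 33)])
v7: WRITE a=18  (a history now [(7, 18)])
v8: WRITE c=48  (c history now [(1, 34), (5, 8), (6, 33), (8, 48)])
v9: WRITE b=15  (b history now [(2, 1), (9, 15)])
READ b @v1: history=[(2, 1), (9, 15)] -> no version <= 1 -> NONE
v10: WRITE a=46  (a history now [(7, 18), (10, 46)])
v11: WRITE c=44  (c history now [(1, 34), (5, 8), (6, 33), (8, 48), (11, 44)])
v12: WRITE e=38  (e history now [(4, 7), (12, 38)])
READ e @v3: history=[(4, 7), (12, 38)] -> no version <= 3 -> NONE
v13: WRITE b=50  (b history now [(2, 1), (9, 15), (13, 50)])
v14: WRITE d=53  (d history now [(3, 33), (14, 53)])
v15: WRITE b=9  (b history now [(2, 1), (9, 15), (13, 50), (15, 9)])
v16: WRITE d=5  (d history now [(3, 33), (14, 53), (16, 5)])
v17: WRITE b=2  (b history now [(2, 1), (9, 15), (13, 50), (15, 9), (17, 2)])
v18: WRITE c=14  (c history now [(1, 34), (5, 8), (6, 33), (8, 48), (11, 44), (18, 14)])
v19: WRITE e=19  (e history now [(4, 7), (12, 38), (19, 19)])
v20: WRITE c=39  (c history now [(1, 34), (5, 8), (6, 33), (8, 48), (11, 44), (18, 14), (20, 39)])
v21: WRITE d=21  (d history now [(3, 33), (14, 53), (16, 5), (21, 21)])
v22: WRITE b=46  (b history now [(2, 1), (9, 15), (13, 50), (15, 9), (17, 2), (22, 46)])
READ e @v22: history=[(4, 7), (12, 38), (19, 19)] -> pick v19 -> 19
v23: WRITE a=30  (a history now [(7, 18), (10, 46), (23, 30)])
v24: WRITE d=10  (d history now [(3, 33), (14, 53), (16, 5), (21, 21), (24, 10)])
v25: WRITE e=33  (e history now [(4, 7), (12, 38), (19, 19), (25, 33)])
READ e @v10: history=[(4, 7), (12, 38), (19, 19), (25, 33)] -> pick v4 -> 7
v26: WRITE c=25  (c history now [(1, 34), (5, 8), (6, 33), (8, 48), (11, 44), (18, 14), (20, 39), (26, 25)])
v27: WRITE b=19  (b history now [(2, 1), (9, 15), (13, 50), (15, 9), (17, 2), (22, 46), (27, 19)])
READ b @v4: history=[(2, 1), (9, 15), (13, 50), (15, 9), (17, 2), (22, 46), (27, 19)] -> pick v2 -> 1
Read results in order: ['NONE', 'NONE', 'NONE', '19', '7', '1']
NONE count = 3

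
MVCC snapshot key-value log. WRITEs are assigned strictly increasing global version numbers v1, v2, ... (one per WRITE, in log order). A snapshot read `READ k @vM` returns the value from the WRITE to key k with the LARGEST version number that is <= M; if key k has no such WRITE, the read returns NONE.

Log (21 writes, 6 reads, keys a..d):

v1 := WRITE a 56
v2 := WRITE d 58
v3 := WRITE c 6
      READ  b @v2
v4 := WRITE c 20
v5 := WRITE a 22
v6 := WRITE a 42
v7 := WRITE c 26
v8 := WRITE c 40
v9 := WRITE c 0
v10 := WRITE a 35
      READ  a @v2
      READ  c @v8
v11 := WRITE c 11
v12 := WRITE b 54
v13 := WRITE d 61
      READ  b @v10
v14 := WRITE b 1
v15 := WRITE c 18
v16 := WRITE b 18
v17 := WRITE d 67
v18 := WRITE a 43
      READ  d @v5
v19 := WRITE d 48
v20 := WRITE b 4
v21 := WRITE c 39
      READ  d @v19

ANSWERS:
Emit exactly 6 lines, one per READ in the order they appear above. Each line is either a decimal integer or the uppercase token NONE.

Answer: NONE
56
40
NONE
58
48

Derivation:
v1: WRITE a=56  (a history now [(1, 56)])
v2: WRITE d=58  (d history now [(2, 58)])
v3: WRITE c=6  (c history now [(3, 6)])
READ b @v2: history=[] -> no version <= 2 -> NONE
v4: WRITE c=20  (c history now [(3, 6), (4, 20)])
v5: WRITE a=22  (a history now [(1, 56), (5, 22)])
v6: WRITE a=42  (a history now [(1, 56), (5, 22), (6, 42)])
v7: WRITE c=26  (c history now [(3, 6), (4, 20), (7, 26)])
v8: WRITE c=40  (c history now [(3, 6), (4, 20), (7, 26), (8, 40)])
v9: WRITE c=0  (c history now [(3, 6), (4, 20), (7, 26), (8, 40), (9, 0)])
v10: WRITE a=35  (a history now [(1, 56), (5, 22), (6, 42), (10, 35)])
READ a @v2: history=[(1, 56), (5, 22), (6, 42), (10, 35)] -> pick v1 -> 56
READ c @v8: history=[(3, 6), (4, 20), (7, 26), (8, 40), (9, 0)] -> pick v8 -> 40
v11: WRITE c=11  (c history now [(3, 6), (4, 20), (7, 26), (8, 40), (9, 0), (11, 11)])
v12: WRITE b=54  (b history now [(12, 54)])
v13: WRITE d=61  (d history now [(2, 58), (13, 61)])
READ b @v10: history=[(12, 54)] -> no version <= 10 -> NONE
v14: WRITE b=1  (b history now [(12, 54), (14, 1)])
v15: WRITE c=18  (c history now [(3, 6), (4, 20), (7, 26), (8, 40), (9, 0), (11, 11), (15, 18)])
v16: WRITE b=18  (b history now [(12, 54), (14, 1), (16, 18)])
v17: WRITE d=67  (d history now [(2, 58), (13, 61), (17, 67)])
v18: WRITE a=43  (a history now [(1, 56), (5, 22), (6, 42), (10, 35), (18, 43)])
READ d @v5: history=[(2, 58), (13, 61), (17, 67)] -> pick v2 -> 58
v19: WRITE d=48  (d history now [(2, 58), (13, 61), (17, 67), (19, 48)])
v20: WRITE b=4  (b history now [(12, 54), (14, 1), (16, 18), (20, 4)])
v21: WRITE c=39  (c history now [(3, 6), (4, 20), (7, 26), (8, 40), (9, 0), (11, 11), (15, 18), (21, 39)])
READ d @v19: history=[(2, 58), (13, 61), (17, 67), (19, 48)] -> pick v19 -> 48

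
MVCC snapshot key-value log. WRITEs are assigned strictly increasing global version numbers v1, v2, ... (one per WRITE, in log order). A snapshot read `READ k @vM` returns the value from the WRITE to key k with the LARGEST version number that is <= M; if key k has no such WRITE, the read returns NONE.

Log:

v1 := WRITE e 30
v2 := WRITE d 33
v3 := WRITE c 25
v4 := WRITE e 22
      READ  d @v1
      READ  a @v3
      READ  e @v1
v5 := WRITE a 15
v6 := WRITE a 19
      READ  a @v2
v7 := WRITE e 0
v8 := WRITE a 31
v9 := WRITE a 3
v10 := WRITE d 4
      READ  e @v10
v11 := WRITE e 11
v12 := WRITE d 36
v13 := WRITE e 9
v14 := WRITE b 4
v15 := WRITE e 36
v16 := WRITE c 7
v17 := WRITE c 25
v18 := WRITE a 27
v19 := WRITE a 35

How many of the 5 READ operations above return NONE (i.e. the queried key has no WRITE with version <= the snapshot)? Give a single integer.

Answer: 3

Derivation:
v1: WRITE e=30  (e history now [(1, 30)])
v2: WRITE d=33  (d history now [(2, 33)])
v3: WRITE c=25  (c history now [(3, 25)])
v4: WRITE e=22  (e history now [(1, 30), (4, 22)])
READ d @v1: history=[(2, 33)] -> no version <= 1 -> NONE
READ a @v3: history=[] -> no version <= 3 -> NONE
READ e @v1: history=[(1, 30), (4, 22)] -> pick v1 -> 30
v5: WRITE a=15  (a history now [(5, 15)])
v6: WRITE a=19  (a history now [(5, 15), (6, 19)])
READ a @v2: history=[(5, 15), (6, 19)] -> no version <= 2 -> NONE
v7: WRITE e=0  (e history now [(1, 30), (4, 22), (7, 0)])
v8: WRITE a=31  (a history now [(5, 15), (6, 19), (8, 31)])
v9: WRITE a=3  (a history now [(5, 15), (6, 19), (8, 31), (9, 3)])
v10: WRITE d=4  (d history now [(2, 33), (10, 4)])
READ e @v10: history=[(1, 30), (4, 22), (7, 0)] -> pick v7 -> 0
v11: WRITE e=11  (e history now [(1, 30), (4, 22), (7, 0), (11, 11)])
v12: WRITE d=36  (d history now [(2, 33), (10, 4), (12, 36)])
v13: WRITE e=9  (e history now [(1, 30), (4, 22), (7, 0), (11, 11), (13, 9)])
v14: WRITE b=4  (b history now [(14, 4)])
v15: WRITE e=36  (e history now [(1, 30), (4, 22), (7, 0), (11, 11), (13, 9), (15, 36)])
v16: WRITE c=7  (c history now [(3, 25), (16, 7)])
v17: WRITE c=25  (c history now [(3, 25), (16, 7), (17, 25)])
v18: WRITE a=27  (a history now [(5, 15), (6, 19), (8, 31), (9, 3), (18, 27)])
v19: WRITE a=35  (a history now [(5, 15), (6, 19), (8, 31), (9, 3), (18, 27), (19, 35)])
Read results in order: ['NONE', 'NONE', '30', 'NONE', '0']
NONE count = 3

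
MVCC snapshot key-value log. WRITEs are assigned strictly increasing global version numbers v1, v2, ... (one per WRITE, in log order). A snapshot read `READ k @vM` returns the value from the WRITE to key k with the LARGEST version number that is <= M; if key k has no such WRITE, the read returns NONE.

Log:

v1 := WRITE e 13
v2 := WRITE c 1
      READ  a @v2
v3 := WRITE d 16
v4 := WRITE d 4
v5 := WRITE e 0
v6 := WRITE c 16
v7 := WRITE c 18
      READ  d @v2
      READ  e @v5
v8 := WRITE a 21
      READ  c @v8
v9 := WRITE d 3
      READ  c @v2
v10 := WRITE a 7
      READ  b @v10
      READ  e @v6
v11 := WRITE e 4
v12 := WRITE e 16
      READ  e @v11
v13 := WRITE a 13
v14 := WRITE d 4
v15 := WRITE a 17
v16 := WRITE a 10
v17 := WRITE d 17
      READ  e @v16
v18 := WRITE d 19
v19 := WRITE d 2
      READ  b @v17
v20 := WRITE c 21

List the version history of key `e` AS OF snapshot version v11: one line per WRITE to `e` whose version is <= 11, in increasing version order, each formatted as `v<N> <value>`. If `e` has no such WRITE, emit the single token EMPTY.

Scan writes for key=e with version <= 11:
  v1 WRITE e 13 -> keep
  v2 WRITE c 1 -> skip
  v3 WRITE d 16 -> skip
  v4 WRITE d 4 -> skip
  v5 WRITE e 0 -> keep
  v6 WRITE c 16 -> skip
  v7 WRITE c 18 -> skip
  v8 WRITE a 21 -> skip
  v9 WRITE d 3 -> skip
  v10 WRITE a 7 -> skip
  v11 WRITE e 4 -> keep
  v12 WRITE e 16 -> drop (> snap)
  v13 WRITE a 13 -> skip
  v14 WRITE d 4 -> skip
  v15 WRITE a 17 -> skip
  v16 WRITE a 10 -> skip
  v17 WRITE d 17 -> skip
  v18 WRITE d 19 -> skip
  v19 WRITE d 2 -> skip
  v20 WRITE c 21 -> skip
Collected: [(1, 13), (5, 0), (11, 4)]

Answer: v1 13
v5 0
v11 4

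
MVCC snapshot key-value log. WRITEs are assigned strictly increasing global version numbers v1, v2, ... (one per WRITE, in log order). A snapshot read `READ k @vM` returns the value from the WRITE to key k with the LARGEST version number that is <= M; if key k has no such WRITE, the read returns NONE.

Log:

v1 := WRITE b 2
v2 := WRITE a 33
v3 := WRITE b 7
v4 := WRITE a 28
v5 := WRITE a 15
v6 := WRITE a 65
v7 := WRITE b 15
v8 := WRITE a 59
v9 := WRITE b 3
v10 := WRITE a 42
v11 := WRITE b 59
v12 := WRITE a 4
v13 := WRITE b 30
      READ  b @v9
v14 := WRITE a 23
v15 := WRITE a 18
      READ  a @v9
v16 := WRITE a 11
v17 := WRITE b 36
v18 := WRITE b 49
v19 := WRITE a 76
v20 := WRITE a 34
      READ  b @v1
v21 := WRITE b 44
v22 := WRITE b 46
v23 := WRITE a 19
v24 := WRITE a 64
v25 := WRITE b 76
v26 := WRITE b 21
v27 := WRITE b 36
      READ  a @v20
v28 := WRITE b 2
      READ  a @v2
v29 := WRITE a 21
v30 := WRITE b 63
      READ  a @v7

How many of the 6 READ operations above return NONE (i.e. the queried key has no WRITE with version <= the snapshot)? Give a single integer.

Answer: 0

Derivation:
v1: WRITE b=2  (b history now [(1, 2)])
v2: WRITE a=33  (a history now [(2, 33)])
v3: WRITE b=7  (b history now [(1, 2), (3, 7)])
v4: WRITE a=28  (a history now [(2, 33), (4, 28)])
v5: WRITE a=15  (a history now [(2, 33), (4, 28), (5, 15)])
v6: WRITE a=65  (a history now [(2, 33), (4, 28), (5, 15), (6, 65)])
v7: WRITE b=15  (b history now [(1, 2), (3, 7), (7, 15)])
v8: WRITE a=59  (a history now [(2, 33), (4, 28), (5, 15), (6, 65), (8, 59)])
v9: WRITE b=3  (b history now [(1, 2), (3, 7), (7, 15), (9, 3)])
v10: WRITE a=42  (a history now [(2, 33), (4, 28), (5, 15), (6, 65), (8, 59), (10, 42)])
v11: WRITE b=59  (b history now [(1, 2), (3, 7), (7, 15), (9, 3), (11, 59)])
v12: WRITE a=4  (a history now [(2, 33), (4, 28), (5, 15), (6, 65), (8, 59), (10, 42), (12, 4)])
v13: WRITE b=30  (b history now [(1, 2), (3, 7), (7, 15), (9, 3), (11, 59), (13, 30)])
READ b @v9: history=[(1, 2), (3, 7), (7, 15), (9, 3), (11, 59), (13, 30)] -> pick v9 -> 3
v14: WRITE a=23  (a history now [(2, 33), (4, 28), (5, 15), (6, 65), (8, 59), (10, 42), (12, 4), (14, 23)])
v15: WRITE a=18  (a history now [(2, 33), (4, 28), (5, 15), (6, 65), (8, 59), (10, 42), (12, 4), (14, 23), (15, 18)])
READ a @v9: history=[(2, 33), (4, 28), (5, 15), (6, 65), (8, 59), (10, 42), (12, 4), (14, 23), (15, 18)] -> pick v8 -> 59
v16: WRITE a=11  (a history now [(2, 33), (4, 28), (5, 15), (6, 65), (8, 59), (10, 42), (12, 4), (14, 23), (15, 18), (16, 11)])
v17: WRITE b=36  (b history now [(1, 2), (3, 7), (7, 15), (9, 3), (11, 59), (13, 30), (17, 36)])
v18: WRITE b=49  (b history now [(1, 2), (3, 7), (7, 15), (9, 3), (11, 59), (13, 30), (17, 36), (18, 49)])
v19: WRITE a=76  (a history now [(2, 33), (4, 28), (5, 15), (6, 65), (8, 59), (10, 42), (12, 4), (14, 23), (15, 18), (16, 11), (19, 76)])
v20: WRITE a=34  (a history now [(2, 33), (4, 28), (5, 15), (6, 65), (8, 59), (10, 42), (12, 4), (14, 23), (15, 18), (16, 11), (19, 76), (20, 34)])
READ b @v1: history=[(1, 2), (3, 7), (7, 15), (9, 3), (11, 59), (13, 30), (17, 36), (18, 49)] -> pick v1 -> 2
v21: WRITE b=44  (b history now [(1, 2), (3, 7), (7, 15), (9, 3), (11, 59), (13, 30), (17, 36), (18, 49), (21, 44)])
v22: WRITE b=46  (b history now [(1, 2), (3, 7), (7, 15), (9, 3), (11, 59), (13, 30), (17, 36), (18, 49), (21, 44), (22, 46)])
v23: WRITE a=19  (a history now [(2, 33), (4, 28), (5, 15), (6, 65), (8, 59), (10, 42), (12, 4), (14, 23), (15, 18), (16, 11), (19, 76), (20, 34), (23, 19)])
v24: WRITE a=64  (a history now [(2, 33), (4, 28), (5, 15), (6, 65), (8, 59), (10, 42), (12, 4), (14, 23), (15, 18), (16, 11), (19, 76), (20, 34), (23, 19), (24, 64)])
v25: WRITE b=76  (b history now [(1, 2), (3, 7), (7, 15), (9, 3), (11, 59), (13, 30), (17, 36), (18, 49), (21, 44), (22, 46), (25, 76)])
v26: WRITE b=21  (b history now [(1, 2), (3, 7), (7, 15), (9, 3), (11, 59), (13, 30), (17, 36), (18, 49), (21, 44), (22, 46), (25, 76), (26, 21)])
v27: WRITE b=36  (b history now [(1, 2), (3, 7), (7, 15), (9, 3), (11, 59), (13, 30), (17, 36), (18, 49), (21, 44), (22, 46), (25, 76), (26, 21), (27, 36)])
READ a @v20: history=[(2, 33), (4, 28), (5, 15), (6, 65), (8, 59), (10, 42), (12, 4), (14, 23), (15, 18), (16, 11), (19, 76), (20, 34), (23, 19), (24, 64)] -> pick v20 -> 34
v28: WRITE b=2  (b history now [(1, 2), (3, 7), (7, 15), (9, 3), (11, 59), (13, 30), (17, 36), (18, 49), (21, 44), (22, 46), (25, 76), (26, 21), (27, 36), (28, 2)])
READ a @v2: history=[(2, 33), (4, 28), (5, 15), (6, 65), (8, 59), (10, 42), (12, 4), (14, 23), (15, 18), (16, 11), (19, 76), (20, 34), (23, 19), (24, 64)] -> pick v2 -> 33
v29: WRITE a=21  (a history now [(2, 33), (4, 28), (5, 15), (6, 65), (8, 59), (10, 42), (12, 4), (14, 23), (15, 18), (16, 11), (19, 76), (20, 34), (23, 19), (24, 64), (29, 21)])
v30: WRITE b=63  (b history now [(1, 2), (3, 7), (7, 15), (9, 3), (11, 59), (13, 30), (17, 36), (18, 49), (21, 44), (22, 46), (25, 76), (26, 21), (27, 36), (28, 2), (30, 63)])
READ a @v7: history=[(2, 33), (4, 28), (5, 15), (6, 65), (8, 59), (10, 42), (12, 4), (14, 23), (15, 18), (16, 11), (19, 76), (20, 34), (23, 19), (24, 64), (29, 21)] -> pick v6 -> 65
Read results in order: ['3', '59', '2', '34', '33', '65']
NONE count = 0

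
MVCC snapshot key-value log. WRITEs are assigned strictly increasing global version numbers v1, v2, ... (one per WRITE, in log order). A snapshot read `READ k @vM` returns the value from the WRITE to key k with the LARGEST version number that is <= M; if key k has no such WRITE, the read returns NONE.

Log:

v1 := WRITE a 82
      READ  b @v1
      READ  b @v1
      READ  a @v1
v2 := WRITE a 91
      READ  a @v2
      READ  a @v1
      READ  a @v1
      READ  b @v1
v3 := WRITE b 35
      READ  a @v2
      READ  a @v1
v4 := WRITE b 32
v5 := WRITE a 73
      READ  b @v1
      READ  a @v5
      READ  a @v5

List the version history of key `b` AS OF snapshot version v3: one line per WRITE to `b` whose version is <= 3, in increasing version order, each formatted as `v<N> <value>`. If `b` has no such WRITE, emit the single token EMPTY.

Scan writes for key=b with version <= 3:
  v1 WRITE a 82 -> skip
  v2 WRITE a 91 -> skip
  v3 WRITE b 35 -> keep
  v4 WRITE b 32 -> drop (> snap)
  v5 WRITE a 73 -> skip
Collected: [(3, 35)]

Answer: v3 35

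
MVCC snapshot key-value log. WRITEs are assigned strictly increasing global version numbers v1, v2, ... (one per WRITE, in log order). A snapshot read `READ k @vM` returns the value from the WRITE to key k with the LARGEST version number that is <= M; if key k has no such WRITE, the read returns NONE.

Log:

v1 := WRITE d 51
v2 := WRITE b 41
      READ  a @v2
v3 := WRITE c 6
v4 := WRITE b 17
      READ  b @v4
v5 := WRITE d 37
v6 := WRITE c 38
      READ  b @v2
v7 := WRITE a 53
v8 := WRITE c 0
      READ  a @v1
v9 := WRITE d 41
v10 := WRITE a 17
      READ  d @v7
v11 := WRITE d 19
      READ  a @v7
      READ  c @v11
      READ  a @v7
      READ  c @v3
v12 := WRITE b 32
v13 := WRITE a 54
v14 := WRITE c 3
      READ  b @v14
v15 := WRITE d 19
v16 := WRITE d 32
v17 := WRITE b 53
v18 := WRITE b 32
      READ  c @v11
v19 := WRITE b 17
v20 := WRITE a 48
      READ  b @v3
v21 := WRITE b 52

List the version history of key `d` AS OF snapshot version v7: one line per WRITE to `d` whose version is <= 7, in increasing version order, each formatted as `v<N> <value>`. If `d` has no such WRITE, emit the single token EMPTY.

Answer: v1 51
v5 37

Derivation:
Scan writes for key=d with version <= 7:
  v1 WRITE d 51 -> keep
  v2 WRITE b 41 -> skip
  v3 WRITE c 6 -> skip
  v4 WRITE b 17 -> skip
  v5 WRITE d 37 -> keep
  v6 WRITE c 38 -> skip
  v7 WRITE a 53 -> skip
  v8 WRITE c 0 -> skip
  v9 WRITE d 41 -> drop (> snap)
  v10 WRITE a 17 -> skip
  v11 WRITE d 19 -> drop (> snap)
  v12 WRITE b 32 -> skip
  v13 WRITE a 54 -> skip
  v14 WRITE c 3 -> skip
  v15 WRITE d 19 -> drop (> snap)
  v16 WRITE d 32 -> drop (> snap)
  v17 WRITE b 53 -> skip
  v18 WRITE b 32 -> skip
  v19 WRITE b 17 -> skip
  v20 WRITE a 48 -> skip
  v21 WRITE b 52 -> skip
Collected: [(1, 51), (5, 37)]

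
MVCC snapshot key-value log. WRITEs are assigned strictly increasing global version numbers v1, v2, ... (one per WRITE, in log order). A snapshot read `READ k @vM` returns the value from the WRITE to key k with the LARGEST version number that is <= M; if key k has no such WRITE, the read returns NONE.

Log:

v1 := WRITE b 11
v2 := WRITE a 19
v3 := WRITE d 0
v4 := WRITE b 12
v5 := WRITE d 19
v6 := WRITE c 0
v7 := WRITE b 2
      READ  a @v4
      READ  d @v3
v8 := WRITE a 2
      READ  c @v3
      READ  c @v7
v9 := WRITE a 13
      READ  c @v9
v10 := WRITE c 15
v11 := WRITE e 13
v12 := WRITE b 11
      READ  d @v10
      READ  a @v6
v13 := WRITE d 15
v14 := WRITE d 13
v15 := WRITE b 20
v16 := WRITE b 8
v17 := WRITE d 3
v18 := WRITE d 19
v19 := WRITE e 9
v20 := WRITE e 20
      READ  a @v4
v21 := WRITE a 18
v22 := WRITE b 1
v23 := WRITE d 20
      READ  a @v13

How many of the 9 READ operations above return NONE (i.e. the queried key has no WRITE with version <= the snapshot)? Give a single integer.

v1: WRITE b=11  (b history now [(1, 11)])
v2: WRITE a=19  (a history now [(2, 19)])
v3: WRITE d=0  (d history now [(3, 0)])
v4: WRITE b=12  (b history now [(1, 11), (4, 12)])
v5: WRITE d=19  (d history now [(3, 0), (5, 19)])
v6: WRITE c=0  (c history now [(6, 0)])
v7: WRITE b=2  (b history now [(1, 11), (4, 12), (7, 2)])
READ a @v4: history=[(2, 19)] -> pick v2 -> 19
READ d @v3: history=[(3, 0), (5, 19)] -> pick v3 -> 0
v8: WRITE a=2  (a history now [(2, 19), (8, 2)])
READ c @v3: history=[(6, 0)] -> no version <= 3 -> NONE
READ c @v7: history=[(6, 0)] -> pick v6 -> 0
v9: WRITE a=13  (a history now [(2, 19), (8, 2), (9, 13)])
READ c @v9: history=[(6, 0)] -> pick v6 -> 0
v10: WRITE c=15  (c history now [(6, 0), (10, 15)])
v11: WRITE e=13  (e history now [(11, 13)])
v12: WRITE b=11  (b history now [(1, 11), (4, 12), (7, 2), (12, 11)])
READ d @v10: history=[(3, 0), (5, 19)] -> pick v5 -> 19
READ a @v6: history=[(2, 19), (8, 2), (9, 13)] -> pick v2 -> 19
v13: WRITE d=15  (d history now [(3, 0), (5, 19), (13, 15)])
v14: WRITE d=13  (d history now [(3, 0), (5, 19), (13, 15), (14, 13)])
v15: WRITE b=20  (b history now [(1, 11), (4, 12), (7, 2), (12, 11), (15, 20)])
v16: WRITE b=8  (b history now [(1, 11), (4, 12), (7, 2), (12, 11), (15, 20), (16, 8)])
v17: WRITE d=3  (d history now [(3, 0), (5, 19), (13, 15), (14, 13), (17, 3)])
v18: WRITE d=19  (d history now [(3, 0), (5, 19), (13, 15), (14, 13), (17, 3), (18, 19)])
v19: WRITE e=9  (e history now [(11, 13), (19, 9)])
v20: WRITE e=20  (e history now [(11, 13), (19, 9), (20, 20)])
READ a @v4: history=[(2, 19), (8, 2), (9, 13)] -> pick v2 -> 19
v21: WRITE a=18  (a history now [(2, 19), (8, 2), (9, 13), (21, 18)])
v22: WRITE b=1  (b history now [(1, 11), (4, 12), (7, 2), (12, 11), (15, 20), (16, 8), (22, 1)])
v23: WRITE d=20  (d history now [(3, 0), (5, 19), (13, 15), (14, 13), (17, 3), (18, 19), (23, 20)])
READ a @v13: history=[(2, 19), (8, 2), (9, 13), (21, 18)] -> pick v9 -> 13
Read results in order: ['19', '0', 'NONE', '0', '0', '19', '19', '19', '13']
NONE count = 1

Answer: 1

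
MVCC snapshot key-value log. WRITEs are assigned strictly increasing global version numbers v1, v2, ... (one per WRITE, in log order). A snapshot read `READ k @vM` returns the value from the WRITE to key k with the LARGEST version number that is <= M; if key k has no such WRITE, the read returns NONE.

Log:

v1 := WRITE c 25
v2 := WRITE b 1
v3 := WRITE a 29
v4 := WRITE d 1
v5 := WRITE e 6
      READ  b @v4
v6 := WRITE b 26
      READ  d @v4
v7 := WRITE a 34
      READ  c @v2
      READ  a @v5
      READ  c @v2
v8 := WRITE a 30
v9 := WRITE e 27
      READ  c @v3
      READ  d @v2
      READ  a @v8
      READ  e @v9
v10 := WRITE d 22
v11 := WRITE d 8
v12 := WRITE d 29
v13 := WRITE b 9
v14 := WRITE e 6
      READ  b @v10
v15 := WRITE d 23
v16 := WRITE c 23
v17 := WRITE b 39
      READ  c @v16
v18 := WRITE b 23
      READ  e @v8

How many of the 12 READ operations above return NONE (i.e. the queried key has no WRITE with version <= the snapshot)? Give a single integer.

Answer: 1

Derivation:
v1: WRITE c=25  (c history now [(1, 25)])
v2: WRITE b=1  (b history now [(2, 1)])
v3: WRITE a=29  (a history now [(3, 29)])
v4: WRITE d=1  (d history now [(4, 1)])
v5: WRITE e=6  (e history now [(5, 6)])
READ b @v4: history=[(2, 1)] -> pick v2 -> 1
v6: WRITE b=26  (b history now [(2, 1), (6, 26)])
READ d @v4: history=[(4, 1)] -> pick v4 -> 1
v7: WRITE a=34  (a history now [(3, 29), (7, 34)])
READ c @v2: history=[(1, 25)] -> pick v1 -> 25
READ a @v5: history=[(3, 29), (7, 34)] -> pick v3 -> 29
READ c @v2: history=[(1, 25)] -> pick v1 -> 25
v8: WRITE a=30  (a history now [(3, 29), (7, 34), (8, 30)])
v9: WRITE e=27  (e history now [(5, 6), (9, 27)])
READ c @v3: history=[(1, 25)] -> pick v1 -> 25
READ d @v2: history=[(4, 1)] -> no version <= 2 -> NONE
READ a @v8: history=[(3, 29), (7, 34), (8, 30)] -> pick v8 -> 30
READ e @v9: history=[(5, 6), (9, 27)] -> pick v9 -> 27
v10: WRITE d=22  (d history now [(4, 1), (10, 22)])
v11: WRITE d=8  (d history now [(4, 1), (10, 22), (11, 8)])
v12: WRITE d=29  (d history now [(4, 1), (10, 22), (11, 8), (12, 29)])
v13: WRITE b=9  (b history now [(2, 1), (6, 26), (13, 9)])
v14: WRITE e=6  (e history now [(5, 6), (9, 27), (14, 6)])
READ b @v10: history=[(2, 1), (6, 26), (13, 9)] -> pick v6 -> 26
v15: WRITE d=23  (d history now [(4, 1), (10, 22), (11, 8), (12, 29), (15, 23)])
v16: WRITE c=23  (c history now [(1, 25), (16, 23)])
v17: WRITE b=39  (b history now [(2, 1), (6, 26), (13, 9), (17, 39)])
READ c @v16: history=[(1, 25), (16, 23)] -> pick v16 -> 23
v18: WRITE b=23  (b history now [(2, 1), (6, 26), (13, 9), (17, 39), (18, 23)])
READ e @v8: history=[(5, 6), (9, 27), (14, 6)] -> pick v5 -> 6
Read results in order: ['1', '1', '25', '29', '25', '25', 'NONE', '30', '27', '26', '23', '6']
NONE count = 1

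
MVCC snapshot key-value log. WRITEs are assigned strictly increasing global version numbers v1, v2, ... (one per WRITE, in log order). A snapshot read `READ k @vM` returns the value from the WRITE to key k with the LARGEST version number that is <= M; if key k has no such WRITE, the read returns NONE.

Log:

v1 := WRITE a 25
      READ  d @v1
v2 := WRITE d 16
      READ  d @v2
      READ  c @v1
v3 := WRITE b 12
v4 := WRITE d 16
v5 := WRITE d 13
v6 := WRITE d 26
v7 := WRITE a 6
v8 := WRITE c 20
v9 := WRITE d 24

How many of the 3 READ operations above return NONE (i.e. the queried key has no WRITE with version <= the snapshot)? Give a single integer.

v1: WRITE a=25  (a history now [(1, 25)])
READ d @v1: history=[] -> no version <= 1 -> NONE
v2: WRITE d=16  (d history now [(2, 16)])
READ d @v2: history=[(2, 16)] -> pick v2 -> 16
READ c @v1: history=[] -> no version <= 1 -> NONE
v3: WRITE b=12  (b history now [(3, 12)])
v4: WRITE d=16  (d history now [(2, 16), (4, 16)])
v5: WRITE d=13  (d history now [(2, 16), (4, 16), (5, 13)])
v6: WRITE d=26  (d history now [(2, 16), (4, 16), (5, 13), (6, 26)])
v7: WRITE a=6  (a history now [(1, 25), (7, 6)])
v8: WRITE c=20  (c history now [(8, 20)])
v9: WRITE d=24  (d history now [(2, 16), (4, 16), (5, 13), (6, 26), (9, 24)])
Read results in order: ['NONE', '16', 'NONE']
NONE count = 2

Answer: 2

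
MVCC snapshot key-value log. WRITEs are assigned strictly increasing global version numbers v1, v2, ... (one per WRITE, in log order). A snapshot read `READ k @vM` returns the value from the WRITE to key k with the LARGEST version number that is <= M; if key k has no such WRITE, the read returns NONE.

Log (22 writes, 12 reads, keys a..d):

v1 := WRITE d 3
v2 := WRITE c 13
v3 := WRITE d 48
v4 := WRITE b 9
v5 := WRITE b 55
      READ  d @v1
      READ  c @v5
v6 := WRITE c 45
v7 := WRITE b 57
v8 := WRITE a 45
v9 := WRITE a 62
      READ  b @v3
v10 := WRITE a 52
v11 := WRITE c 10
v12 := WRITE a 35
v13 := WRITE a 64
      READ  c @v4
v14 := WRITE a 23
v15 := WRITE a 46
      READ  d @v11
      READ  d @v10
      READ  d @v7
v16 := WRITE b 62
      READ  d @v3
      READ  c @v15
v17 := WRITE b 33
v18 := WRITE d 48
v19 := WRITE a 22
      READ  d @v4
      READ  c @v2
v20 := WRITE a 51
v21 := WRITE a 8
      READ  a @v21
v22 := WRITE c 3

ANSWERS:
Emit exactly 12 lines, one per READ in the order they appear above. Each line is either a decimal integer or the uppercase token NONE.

Answer: 3
13
NONE
13
48
48
48
48
10
48
13
8

Derivation:
v1: WRITE d=3  (d history now [(1, 3)])
v2: WRITE c=13  (c history now [(2, 13)])
v3: WRITE d=48  (d history now [(1, 3), (3, 48)])
v4: WRITE b=9  (b history now [(4, 9)])
v5: WRITE b=55  (b history now [(4, 9), (5, 55)])
READ d @v1: history=[(1, 3), (3, 48)] -> pick v1 -> 3
READ c @v5: history=[(2, 13)] -> pick v2 -> 13
v6: WRITE c=45  (c history now [(2, 13), (6, 45)])
v7: WRITE b=57  (b history now [(4, 9), (5, 55), (7, 57)])
v8: WRITE a=45  (a history now [(8, 45)])
v9: WRITE a=62  (a history now [(8, 45), (9, 62)])
READ b @v3: history=[(4, 9), (5, 55), (7, 57)] -> no version <= 3 -> NONE
v10: WRITE a=52  (a history now [(8, 45), (9, 62), (10, 52)])
v11: WRITE c=10  (c history now [(2, 13), (6, 45), (11, 10)])
v12: WRITE a=35  (a history now [(8, 45), (9, 62), (10, 52), (12, 35)])
v13: WRITE a=64  (a history now [(8, 45), (9, 62), (10, 52), (12, 35), (13, 64)])
READ c @v4: history=[(2, 13), (6, 45), (11, 10)] -> pick v2 -> 13
v14: WRITE a=23  (a history now [(8, 45), (9, 62), (10, 52), (12, 35), (13, 64), (14, 23)])
v15: WRITE a=46  (a history now [(8, 45), (9, 62), (10, 52), (12, 35), (13, 64), (14, 23), (15, 46)])
READ d @v11: history=[(1, 3), (3, 48)] -> pick v3 -> 48
READ d @v10: history=[(1, 3), (3, 48)] -> pick v3 -> 48
READ d @v7: history=[(1, 3), (3, 48)] -> pick v3 -> 48
v16: WRITE b=62  (b history now [(4, 9), (5, 55), (7, 57), (16, 62)])
READ d @v3: history=[(1, 3), (3, 48)] -> pick v3 -> 48
READ c @v15: history=[(2, 13), (6, 45), (11, 10)] -> pick v11 -> 10
v17: WRITE b=33  (b history now [(4, 9), (5, 55), (7, 57), (16, 62), (17, 33)])
v18: WRITE d=48  (d history now [(1, 3), (3, 48), (18, 48)])
v19: WRITE a=22  (a history now [(8, 45), (9, 62), (10, 52), (12, 35), (13, 64), (14, 23), (15, 46), (19, 22)])
READ d @v4: history=[(1, 3), (3, 48), (18, 48)] -> pick v3 -> 48
READ c @v2: history=[(2, 13), (6, 45), (11, 10)] -> pick v2 -> 13
v20: WRITE a=51  (a history now [(8, 45), (9, 62), (10, 52), (12, 35), (13, 64), (14, 23), (15, 46), (19, 22), (20, 51)])
v21: WRITE a=8  (a history now [(8, 45), (9, 62), (10, 52), (12, 35), (13, 64), (14, 23), (15, 46), (19, 22), (20, 51), (21, 8)])
READ a @v21: history=[(8, 45), (9, 62), (10, 52), (12, 35), (13, 64), (14, 23), (15, 46), (19, 22), (20, 51), (21, 8)] -> pick v21 -> 8
v22: WRITE c=3  (c history now [(2, 13), (6, 45), (11, 10), (22, 3)])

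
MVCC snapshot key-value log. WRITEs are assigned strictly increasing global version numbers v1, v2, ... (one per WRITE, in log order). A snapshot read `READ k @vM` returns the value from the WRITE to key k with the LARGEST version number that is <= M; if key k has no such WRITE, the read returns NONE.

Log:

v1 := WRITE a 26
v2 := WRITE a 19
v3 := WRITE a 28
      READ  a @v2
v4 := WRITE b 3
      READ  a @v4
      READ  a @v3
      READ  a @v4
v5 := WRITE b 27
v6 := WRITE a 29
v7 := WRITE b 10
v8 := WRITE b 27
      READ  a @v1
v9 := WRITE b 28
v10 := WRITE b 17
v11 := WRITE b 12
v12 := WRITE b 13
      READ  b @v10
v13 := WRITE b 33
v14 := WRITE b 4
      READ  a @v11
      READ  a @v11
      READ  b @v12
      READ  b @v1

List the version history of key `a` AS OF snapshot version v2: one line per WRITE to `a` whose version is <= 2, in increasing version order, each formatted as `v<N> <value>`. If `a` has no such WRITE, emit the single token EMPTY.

Answer: v1 26
v2 19

Derivation:
Scan writes for key=a with version <= 2:
  v1 WRITE a 26 -> keep
  v2 WRITE a 19 -> keep
  v3 WRITE a 28 -> drop (> snap)
  v4 WRITE b 3 -> skip
  v5 WRITE b 27 -> skip
  v6 WRITE a 29 -> drop (> snap)
  v7 WRITE b 10 -> skip
  v8 WRITE b 27 -> skip
  v9 WRITE b 28 -> skip
  v10 WRITE b 17 -> skip
  v11 WRITE b 12 -> skip
  v12 WRITE b 13 -> skip
  v13 WRITE b 33 -> skip
  v14 WRITE b 4 -> skip
Collected: [(1, 26), (2, 19)]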